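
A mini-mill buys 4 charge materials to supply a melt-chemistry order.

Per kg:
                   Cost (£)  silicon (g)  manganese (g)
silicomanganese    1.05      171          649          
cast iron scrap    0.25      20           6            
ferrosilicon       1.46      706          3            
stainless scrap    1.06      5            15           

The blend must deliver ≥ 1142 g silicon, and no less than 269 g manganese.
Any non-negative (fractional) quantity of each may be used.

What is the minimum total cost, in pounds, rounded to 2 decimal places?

Let x1 = kg of silicomanganese, x2 = kg of cast iron scrap, x3 = kg of ferrosilicon, x4 = kg of stainless scrap.
Minimise 1.05x1 + 0.25x2 + 1.46x3 + 1.06x4 s.t.:
  171x1 + 20x2 + 706x3 + 5x4 ≥ 1142   (silicon)
  649x1 + 6x2 + 3x3 + 15x4 ≥ 269   (manganese)
  x1, x2, x3, x4 ≥ 0.
The minimum-cost mix takes nothing from cast iron scrap, stainless scrap — only silicomanganese, ferrosilicon. The silicon and manganese requirements are met with equality.
So silicomanganese = 0.4075 kg, ferrosilicon = 1.519 kg.
Hence cost = 1.05·0.4075 + 1.46·1.519 = £2.6456.

£2.65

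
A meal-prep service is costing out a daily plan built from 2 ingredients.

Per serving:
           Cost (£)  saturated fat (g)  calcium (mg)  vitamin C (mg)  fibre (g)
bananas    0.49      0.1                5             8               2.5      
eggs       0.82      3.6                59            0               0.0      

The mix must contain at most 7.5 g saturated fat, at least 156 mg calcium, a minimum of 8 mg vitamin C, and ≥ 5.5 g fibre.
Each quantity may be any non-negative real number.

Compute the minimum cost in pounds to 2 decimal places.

Let x1 = servings of bananas, x2 = servings of eggs.
min 0.49x1 + 0.82x2 s.t.:
  0.1x1 + 3.6x2 ≤ 7.5   (saturated fat)
  5x1 + 59x2 ≥ 156   (calcium)
  8x1 ≥ 8   (vitamin C)
  2.5x1 ≥ 5.5   (fibre)
  x1, x2 ≥ 0.
Both inputs are positive at the optimum. Binding constraints: saturated fat and calcium.
So bananas = 9.843 servings, eggs = 1.81 servings.
Cost = 0.49·9.843 + 0.82·1.81 = 6.3073.

£6.31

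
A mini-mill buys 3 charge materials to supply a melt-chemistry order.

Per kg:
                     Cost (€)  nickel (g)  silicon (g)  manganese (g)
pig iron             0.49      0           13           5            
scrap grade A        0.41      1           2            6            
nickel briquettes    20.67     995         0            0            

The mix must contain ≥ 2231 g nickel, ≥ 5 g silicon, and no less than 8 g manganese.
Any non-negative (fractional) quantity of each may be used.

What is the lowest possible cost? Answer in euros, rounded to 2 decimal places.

Let x1 = kg of pig iron, x2 = kg of scrap grade A, x3 = kg of nickel briquettes.
Minimize 0.49x1 + 0.41x2 + 20.67x3 s.t.:
  1x2 + 995x3 ≥ 2231   (nickel)
  13x1 + 2x2 ≥ 5   (silicon)
  5x1 + 6x2 ≥ 8   (manganese)
  x1, x2, x3 ≥ 0.
The optimal mix uses every input. Binding constraints: nickel, silicon, manganese.
That vertex is x1 = 0.2059, x2 = 1.162, x3 = 2.241.
Cost = 0.49·0.2059 + 0.41·1.162 + 20.67·2.241 = 46.8988.

€46.90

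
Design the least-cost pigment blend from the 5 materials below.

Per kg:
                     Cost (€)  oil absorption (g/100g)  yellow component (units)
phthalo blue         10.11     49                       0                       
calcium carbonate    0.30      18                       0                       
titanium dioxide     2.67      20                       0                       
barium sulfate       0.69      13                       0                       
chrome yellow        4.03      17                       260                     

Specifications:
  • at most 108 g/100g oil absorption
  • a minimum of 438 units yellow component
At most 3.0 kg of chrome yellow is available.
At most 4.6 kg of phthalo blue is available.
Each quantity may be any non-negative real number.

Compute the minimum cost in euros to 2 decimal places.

€6.79

Let x1 = kg of phthalo blue, x2 = kg of calcium carbonate, x3 = kg of titanium dioxide, x4 = kg of barium sulfate, x5 = kg of chrome yellow.
min 10.11x1 + 0.3x2 + 2.67x3 + 0.69x4 + 4.03x5 s.t.:
  49x1 + 18x2 + 20x3 + 13x4 + 17x5 ≤ 108   (oil absorption)
  260x5 ≥ 438   (yellow component)
  x5 ≤ 3
  x1 ≤ 4.6
  x1, x2, x3, x4, x5 ≥ 0.
At the optimum only chrome yellow is positive (phthalo blue, calcium carbonate, titanium dioxide, barium sulfate = 0). Binding constraint: yellow component.
Solving gives x5 = 1.685.
Cost = 4.03·1.685 = 6.7906.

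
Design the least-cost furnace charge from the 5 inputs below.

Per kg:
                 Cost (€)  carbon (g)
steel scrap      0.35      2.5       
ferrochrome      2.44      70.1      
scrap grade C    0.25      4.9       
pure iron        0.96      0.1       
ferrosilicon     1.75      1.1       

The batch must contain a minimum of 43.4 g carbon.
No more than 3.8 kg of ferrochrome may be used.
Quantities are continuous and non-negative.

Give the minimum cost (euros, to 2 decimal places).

Let x1 = kg of steel scrap, x2 = kg of ferrochrome, x3 = kg of scrap grade C, x4 = kg of pure iron, x5 = kg of ferrosilicon.
min 0.35x1 + 2.44x2 + 0.25x3 + 0.96x4 + 1.75x5 subject to:
  2.5x1 + 70.1x2 + 4.9x3 + 0.1x4 + 1.1x5 ≥ 43.4   (carbon)
  x2 ≤ 3.8
  x1, x2, x3, x4, x5 ≥ 0.
The optimal basis is {ferrochrome}; steel scrap, scrap grade C, pure iron, ferrosilicon drop out. The carbon requirement is met with equality.
Optimal quantities: ferrochrome = 0.6191 kg.
Objective = 2.44·0.6191 = 1.5106.

€1.51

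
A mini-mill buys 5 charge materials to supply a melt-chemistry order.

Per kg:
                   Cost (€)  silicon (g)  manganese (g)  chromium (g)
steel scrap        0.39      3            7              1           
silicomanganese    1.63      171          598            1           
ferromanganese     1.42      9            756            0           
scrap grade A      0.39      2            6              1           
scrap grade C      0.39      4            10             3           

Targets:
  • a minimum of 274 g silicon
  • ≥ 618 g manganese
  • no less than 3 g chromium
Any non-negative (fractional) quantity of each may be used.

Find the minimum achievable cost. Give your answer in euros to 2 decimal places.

€2.78

This is a linear program. Let x1 = kg of steel scrap, x2 = kg of silicomanganese, x3 = kg of ferromanganese, x4 = kg of scrap grade A, x5 = kg of scrap grade C.
min 0.39x1 + 1.63x2 + 1.42x3 + 0.39x4 + 0.39x5 with:
  3x1 + 171x2 + 9x3 + 2x4 + 4x5 ≥ 274   (silicon)
  7x1 + 598x2 + 756x3 + 6x4 + 10x5 ≥ 618   (manganese)
  1x1 + 1x2 + 1x4 + 3x5 ≥ 3   (chromium)
  x1, x2, x3, x4, x5 ≥ 0.
The cheapest feasible vertex uses only silicomanganese, scrap grade C; steel scrap, ferromanganese, scrap grade A are not used. Binding constraints: silicon and chromium.
That vertex is x2 = 1.591, x5 = 0.4695.
Cost = 1.63·1.591 + 0.39·0.4695 = 2.7764.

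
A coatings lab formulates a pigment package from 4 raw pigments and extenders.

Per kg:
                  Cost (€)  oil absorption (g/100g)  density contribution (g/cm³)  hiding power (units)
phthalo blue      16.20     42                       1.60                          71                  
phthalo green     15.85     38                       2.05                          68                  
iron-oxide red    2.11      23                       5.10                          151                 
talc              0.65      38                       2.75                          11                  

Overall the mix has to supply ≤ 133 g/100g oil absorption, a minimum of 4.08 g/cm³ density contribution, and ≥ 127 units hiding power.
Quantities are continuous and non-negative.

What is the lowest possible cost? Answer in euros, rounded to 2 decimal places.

€1.77

Let x1 = kg of phthalo blue, x2 = kg of phthalo green, x3 = kg of iron-oxide red, x4 = kg of talc.
min 16.2x1 + 15.85x2 + 2.11x3 + 0.65x4 with:
  42x1 + 38x2 + 23x3 + 38x4 ≤ 133   (oil absorption)
  1.6x1 + 2.05x2 + 5.1x3 + 2.75x4 ≥ 4.08   (density contribution)
  71x1 + 68x2 + 151x3 + 11x4 ≥ 127   (hiding power)
  x1, x2, x3, x4 ≥ 0.
The minimum-cost mix takes nothing from phthalo blue, phthalo green, talc — only iron-oxide red. There the hiding power constraint is tight.
Optimal quantities: iron-oxide red = 0.8411 kg.
Total cost: 2.11·0.8411 = 1.7747.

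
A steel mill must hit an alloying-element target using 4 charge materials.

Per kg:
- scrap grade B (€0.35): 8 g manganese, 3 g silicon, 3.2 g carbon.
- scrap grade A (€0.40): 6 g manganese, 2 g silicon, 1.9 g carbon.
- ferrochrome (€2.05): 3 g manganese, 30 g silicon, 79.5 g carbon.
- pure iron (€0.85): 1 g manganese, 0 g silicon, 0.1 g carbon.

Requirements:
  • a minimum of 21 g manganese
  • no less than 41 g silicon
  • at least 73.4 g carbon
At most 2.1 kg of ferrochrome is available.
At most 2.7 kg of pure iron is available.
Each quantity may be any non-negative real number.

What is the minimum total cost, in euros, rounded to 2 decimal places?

€3.12

Set it up as a linear program. Let x1 = kg of scrap grade B, x2 = kg of scrap grade A, x3 = kg of ferrochrome, x4 = kg of pure iron.
Minimise 0.35x1 + 0.4x2 + 2.05x3 + 0.85x4 with:
  8x1 + 6x2 + 3x3 + 1x4 ≥ 21   (manganese)
  3x1 + 2x2 + 30x3 ≥ 41   (silicon)
  3.2x1 + 1.9x2 + 79.5x3 + 0.1x4 ≥ 73.4   (carbon)
  x3 ≤ 2.1
  x4 ≤ 2.7
  x1, x2, x3, x4 ≥ 0.
The cheapest feasible vertex uses only scrap grade B, ferrochrome; scrap grade A, pure iron are not used. There the manganese and silicon constraints are tight.
Optimal quantities: scrap grade B = 2.195 kg, ferrochrome = 1.147 kg.
Total cost: 0.35·2.195 + 2.05·1.147 = 3.1196.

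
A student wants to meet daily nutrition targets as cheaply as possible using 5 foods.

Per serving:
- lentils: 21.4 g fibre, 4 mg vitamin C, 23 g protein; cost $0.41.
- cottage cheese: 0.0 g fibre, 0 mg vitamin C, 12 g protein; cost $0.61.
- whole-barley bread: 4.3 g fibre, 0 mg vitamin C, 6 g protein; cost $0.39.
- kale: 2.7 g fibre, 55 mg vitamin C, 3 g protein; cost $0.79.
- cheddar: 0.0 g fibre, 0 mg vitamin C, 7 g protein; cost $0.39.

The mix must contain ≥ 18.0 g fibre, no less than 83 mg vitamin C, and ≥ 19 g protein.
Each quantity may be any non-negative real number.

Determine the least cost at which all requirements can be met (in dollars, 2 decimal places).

$1.42

Let x1 = servings of lentils, x2 = servings of cottage cheese, x3 = servings of whole-barley bread, x4 = servings of kale, x5 = servings of cheddar.
Minimize 0.41x1 + 0.61x2 + 0.39x3 + 0.79x4 + 0.39x5 with:
  21.4x1 + 4.3x3 + 2.7x4 ≥ 18   (fibre)
  4x1 + 55x4 ≥ 83   (vitamin C)
  23x1 + 12x2 + 6x3 + 3x4 + 7x5 ≥ 19   (protein)
  x1, x2, x3, x4, x5 ≥ 0.
At the optimum only lentils, kale are positive (cottage cheese, whole-barley bread, cheddar = 0). There the fibre and vitamin C constraints are tight.
Optimal quantities: lentils = 0.6567 servings, kale = 1.461 servings.
Objective = 0.41·0.6567 + 0.79·1.461 = 1.4234.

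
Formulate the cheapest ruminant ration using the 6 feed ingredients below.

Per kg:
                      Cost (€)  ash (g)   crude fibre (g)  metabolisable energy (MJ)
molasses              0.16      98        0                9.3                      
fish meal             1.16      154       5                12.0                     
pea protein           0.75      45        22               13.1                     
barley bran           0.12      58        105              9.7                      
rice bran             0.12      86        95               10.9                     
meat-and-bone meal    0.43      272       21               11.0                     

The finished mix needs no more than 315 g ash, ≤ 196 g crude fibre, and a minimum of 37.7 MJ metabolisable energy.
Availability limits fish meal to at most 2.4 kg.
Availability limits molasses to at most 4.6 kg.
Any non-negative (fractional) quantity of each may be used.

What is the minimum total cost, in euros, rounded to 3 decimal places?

€0.560

This is a linear program. Let x1 = kg of molasses, x2 = kg of fish meal, x3 = kg of pea protein, x4 = kg of barley bran, x5 = kg of rice bran, x6 = kg of meat-and-bone meal.
Minimize 0.16x1 + 1.16x2 + 0.75x3 + 0.12x4 + 0.12x5 + 0.43x6 subject to:
  98x1 + 154x2 + 45x3 + 58x4 + 86x5 + 272x6 ≤ 315   (ash)
  5x2 + 22x3 + 105x4 + 95x5 + 21x6 ≤ 196   (crude fibre)
  9.3x1 + 12x2 + 13.1x3 + 9.7x4 + 10.9x5 + 11x6 ≥ 37.7   (metabolisable energy)
  x2 ≤ 2.4
  x1 ≤ 4.6
  x1, x2, x3, x4, x5, x6 ≥ 0.
The minimum-cost mix takes nothing from fish meal, pea protein, meat-and-bone meal — only molasses, barley bran, rice bran. Binding constraints: ash, crude fibre, metabolisable energy.
Optimal quantities: molasses = 2.101 kg, barley bran = 1.845 kg, rice bran = 0.02387 kg.
Hence cost = 0.16·2.101 + 0.12·1.845 + 0.12·0.02387 = €0.56042.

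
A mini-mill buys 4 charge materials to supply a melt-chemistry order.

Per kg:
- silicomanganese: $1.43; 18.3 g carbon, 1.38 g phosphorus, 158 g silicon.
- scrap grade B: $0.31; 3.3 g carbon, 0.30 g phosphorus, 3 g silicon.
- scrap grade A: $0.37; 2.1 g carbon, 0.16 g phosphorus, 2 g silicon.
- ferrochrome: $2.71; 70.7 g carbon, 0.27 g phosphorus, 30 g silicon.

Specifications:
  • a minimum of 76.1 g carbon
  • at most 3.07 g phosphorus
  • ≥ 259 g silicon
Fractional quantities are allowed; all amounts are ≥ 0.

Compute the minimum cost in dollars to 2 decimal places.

This is a linear program. Let x1 = kg of silicomanganese, x2 = kg of scrap grade B, x3 = kg of scrap grade A, x4 = kg of ferrochrome.
Minimize 1.43x1 + 0.31x2 + 0.37x3 + 2.71x4 with:
  18.3x1 + 3.3x2 + 2.1x3 + 70.7x4 ≥ 76.1   (carbon)
  1.38x1 + 0.3x2 + 0.16x3 + 0.27x4 ≤ 3.07   (phosphorus)
  158x1 + 3x2 + 2x3 + 30x4 ≥ 259   (silicon)
  x1, x2, x3, x4 ≥ 0.
At the optimum only silicomanganese, ferrochrome are positive (scrap grade B, scrap grade A = 0). There the carbon and silicon constraints are tight.
That vertex is x1 = 1.509, x4 = 0.6858.
Hence cost = 1.43·1.509 + 2.71·0.6858 = $4.0164.

$4.02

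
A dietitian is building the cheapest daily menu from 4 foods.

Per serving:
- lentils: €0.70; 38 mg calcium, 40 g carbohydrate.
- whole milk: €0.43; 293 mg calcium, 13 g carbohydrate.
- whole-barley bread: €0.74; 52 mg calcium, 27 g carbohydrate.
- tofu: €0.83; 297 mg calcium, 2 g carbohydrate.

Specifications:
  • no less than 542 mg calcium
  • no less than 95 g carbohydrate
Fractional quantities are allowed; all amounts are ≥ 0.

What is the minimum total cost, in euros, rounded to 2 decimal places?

Treat it as an LP. Let x1 = servings of lentils, x2 = servings of whole milk, x3 = servings of whole-barley bread, x4 = servings of tofu.
min 0.7x1 + 0.43x2 + 0.74x3 + 0.83x4 with:
  38x1 + 293x2 + 52x3 + 297x4 ≥ 542   (calcium)
  40x1 + 13x2 + 27x3 + 2x4 ≥ 95   (carbohydrate)
  x1, x2, x3, x4 ≥ 0.
The minimum-cost mix takes nothing from whole-barley bread, tofu — only lentils, whole milk. The calcium and carbohydrate requirements are met with equality.
That vertex is x1 = 1.852, x2 = 1.61.
Objective = 0.7·1.852 + 0.43·1.61 = 1.9887.

€1.99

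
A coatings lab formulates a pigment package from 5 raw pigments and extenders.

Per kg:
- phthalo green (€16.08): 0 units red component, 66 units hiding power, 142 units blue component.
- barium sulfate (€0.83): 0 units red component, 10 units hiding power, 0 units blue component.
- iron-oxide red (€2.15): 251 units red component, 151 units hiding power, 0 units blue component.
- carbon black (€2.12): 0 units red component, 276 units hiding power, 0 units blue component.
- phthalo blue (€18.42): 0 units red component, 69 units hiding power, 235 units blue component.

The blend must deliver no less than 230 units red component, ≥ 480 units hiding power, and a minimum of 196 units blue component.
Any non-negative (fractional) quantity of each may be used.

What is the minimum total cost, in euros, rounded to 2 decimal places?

Let x1 = kg of phthalo green, x2 = kg of barium sulfate, x3 = kg of iron-oxide red, x4 = kg of carbon black, x5 = kg of phthalo blue.
Minimize 16.08x1 + 0.83x2 + 2.15x3 + 2.12x4 + 18.42x5 with:
  251x3 ≥ 230   (red component)
  66x1 + 10x2 + 151x3 + 276x4 + 69x5 ≥ 480   (hiding power)
  142x1 + 235x5 ≥ 196   (blue component)
  x1, x2, x3, x4, x5 ≥ 0.
The minimum-cost mix takes nothing from phthalo green, barium sulfate — only iron-oxide red, carbon black, phthalo blue. The red component, hiding power, blue component requirements are met with equality.
Solving gives x3 = 0.91633, x4 = 1.0293, x5 = 0.83404.
Total cost: 2.15·0.91633 + 2.12·1.0293 + 18.42·0.83404 = 19.5152.

€19.52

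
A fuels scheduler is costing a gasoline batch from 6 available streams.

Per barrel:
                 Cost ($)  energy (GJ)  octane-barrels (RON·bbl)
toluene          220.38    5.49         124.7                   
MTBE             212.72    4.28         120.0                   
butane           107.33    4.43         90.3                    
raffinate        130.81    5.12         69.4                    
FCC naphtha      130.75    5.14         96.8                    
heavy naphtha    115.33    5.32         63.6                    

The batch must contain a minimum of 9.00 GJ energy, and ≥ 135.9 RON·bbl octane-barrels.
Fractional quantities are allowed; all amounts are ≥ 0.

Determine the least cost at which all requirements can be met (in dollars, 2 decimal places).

$203.67

This is a linear program. Let x1 = barrels of toluene, x2 = barrels of MTBE, x3 = barrels of butane, x4 = barrels of raffinate, x5 = barrels of FCC naphtha, x6 = barrels of heavy naphtha.
Minimize 220.38x1 + 212.72x2 + 107.33x3 + 130.81x4 + 130.75x5 + 115.33x6 with:
  5.49x1 + 4.28x2 + 4.43x3 + 5.12x4 + 5.14x5 + 5.32x6 ≥ 9   (energy)
  124.7x1 + 120x2 + 90.3x3 + 69.4x4 + 96.8x5 + 63.6x6 ≥ 135.9   (octane-barrels)
  x1, x2, x3, x4, x5, x6 ≥ 0.
The cheapest feasible vertex uses only butane, heavy naphtha; toluene, MTBE, raffinate, FCC naphtha are not used. There the energy and octane-barrels constraints are tight.
Optimal quantities: butane = 0.75806 barrels, heavy naphtha = 1.0605 barrels.
Hence cost = 107.33·0.75806 + 115.33·1.0605 = $203.6700.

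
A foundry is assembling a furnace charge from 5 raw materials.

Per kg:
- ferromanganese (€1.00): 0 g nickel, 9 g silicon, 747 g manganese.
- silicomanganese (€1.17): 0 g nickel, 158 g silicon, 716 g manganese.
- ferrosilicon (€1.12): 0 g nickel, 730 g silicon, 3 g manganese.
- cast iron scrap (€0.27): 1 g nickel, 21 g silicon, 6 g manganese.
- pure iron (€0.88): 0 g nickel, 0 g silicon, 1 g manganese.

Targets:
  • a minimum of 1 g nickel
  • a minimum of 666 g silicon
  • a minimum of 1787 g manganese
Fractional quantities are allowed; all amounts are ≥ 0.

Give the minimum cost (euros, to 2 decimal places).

€3.57

Set it up as a linear program. Let x1 = kg of ferromanganese, x2 = kg of silicomanganese, x3 = kg of ferrosilicon, x4 = kg of cast iron scrap, x5 = kg of pure iron.
min 1x1 + 1.17x2 + 1.12x3 + 0.27x4 + 0.88x5 subject to:
  1x4 ≥ 1   (nickel)
  9x1 + 158x2 + 730x3 + 21x4 ≥ 666   (silicon)
  747x1 + 716x2 + 3x3 + 6x4 + 1x5 ≥ 1787   (manganese)
  x1, x2, x3, x4, x5 ≥ 0.
The optimal basis is {silicomanganese, ferrosilicon, cast iron scrap}; ferromanganese, pure iron drop out. Binding constraints: nickel, silicon, manganese.
So silicomanganese = 2.486 kg, ferrosilicon = 0.3455 kg, cast iron scrap = 1 kg.
Cost = 1.17·2.486 + 1.12·0.3455 + 0.27·1 = 3.5656.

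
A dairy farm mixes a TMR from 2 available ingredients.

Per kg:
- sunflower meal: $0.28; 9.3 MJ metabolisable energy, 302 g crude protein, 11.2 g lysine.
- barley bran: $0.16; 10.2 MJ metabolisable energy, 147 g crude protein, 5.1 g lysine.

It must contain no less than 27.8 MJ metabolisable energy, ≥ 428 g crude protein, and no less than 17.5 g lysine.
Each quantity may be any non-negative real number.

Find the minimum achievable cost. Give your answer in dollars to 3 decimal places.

$0.510

Let x1 = kg of sunflower meal, x2 = kg of barley bran.
Minimise 0.28x1 + 0.16x2 with:
  9.3x1 + 10.2x2 ≥ 27.8   (metabolisable energy)
  302x1 + 147x2 ≥ 428   (crude protein)
  11.2x1 + 5.1x2 ≥ 17.5   (lysine)
  x1, x2 ≥ 0.
Both inputs are positive at the optimum. There the metabolisable energy and lysine constraints are tight.
That vertex is x1 = 0.5496, x2 = 2.224.
Cost = 0.28·0.5496 + 0.16·2.224 = 0.50973.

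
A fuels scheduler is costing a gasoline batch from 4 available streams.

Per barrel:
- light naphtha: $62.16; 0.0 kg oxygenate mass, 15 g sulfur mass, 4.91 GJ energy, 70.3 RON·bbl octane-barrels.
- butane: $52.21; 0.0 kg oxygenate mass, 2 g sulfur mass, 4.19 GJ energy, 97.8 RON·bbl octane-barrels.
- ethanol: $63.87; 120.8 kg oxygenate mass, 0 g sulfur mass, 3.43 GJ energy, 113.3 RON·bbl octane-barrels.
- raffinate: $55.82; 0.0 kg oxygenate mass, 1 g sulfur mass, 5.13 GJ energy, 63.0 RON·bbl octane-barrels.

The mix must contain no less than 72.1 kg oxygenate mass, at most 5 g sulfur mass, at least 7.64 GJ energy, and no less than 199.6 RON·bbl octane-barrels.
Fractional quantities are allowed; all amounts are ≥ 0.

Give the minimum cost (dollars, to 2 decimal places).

$108.58

Treat it as an LP. Let x1 = barrels of light naphtha, x2 = barrels of butane, x3 = barrels of ethanol, x4 = barrels of raffinate.
min 62.16x1 + 52.21x2 + 63.87x3 + 55.82x4 with:
  120.8x3 ≥ 72.1   (oxygenate mass)
  15x1 + 2x2 + 1x4 ≤ 5   (sulfur mass)
  4.91x1 + 4.19x2 + 3.43x3 + 5.13x4 ≥ 7.64   (energy)
  70.3x1 + 97.8x2 + 113.3x3 + 63x4 ≥ 199.6   (octane-barrels)
  x1, x2, x3, x4 ≥ 0.
The minimum-cost mix takes nothing from light naphtha, raffinate — only butane, ethanol. The oxygenate mass and octane-barrels requirements are met with equality.
So butane = 1.3495 barrels, ethanol = 0.59685 barrels.
Hence cost = 52.21·1.3495 + 63.87·0.59685 = $108.5782.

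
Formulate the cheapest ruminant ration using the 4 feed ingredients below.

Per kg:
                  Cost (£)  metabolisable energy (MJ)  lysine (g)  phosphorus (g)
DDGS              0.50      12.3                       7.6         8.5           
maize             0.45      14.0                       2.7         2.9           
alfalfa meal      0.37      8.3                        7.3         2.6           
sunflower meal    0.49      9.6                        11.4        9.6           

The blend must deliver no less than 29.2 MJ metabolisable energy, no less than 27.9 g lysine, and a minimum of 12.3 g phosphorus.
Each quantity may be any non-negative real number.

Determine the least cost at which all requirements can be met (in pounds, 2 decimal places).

Let x1 = kg of DDGS, x2 = kg of maize, x3 = kg of alfalfa meal, x4 = kg of sunflower meal.
Minimise 0.5x1 + 0.45x2 + 0.37x3 + 0.49x4 with:
  12.3x1 + 14x2 + 8.3x3 + 9.6x4 ≥ 29.2   (metabolisable energy)
  7.6x1 + 2.7x2 + 7.3x3 + 11.4x4 ≥ 27.9   (lysine)
  8.5x1 + 2.9x2 + 2.6x3 + 9.6x4 ≥ 12.3   (phosphorus)
  x1, x2, x3, x4 ≥ 0.
At the optimum only alfalfa meal, sunflower meal are positive (DDGS, maize = 0). There the metabolisable energy and lysine constraints are tight.
Optimal quantities: alfalfa meal = 2.65 kg, sunflower meal = 0.7502 kg.
Total cost: 0.37·2.65 + 0.49·0.7502 = 1.3481.

£1.35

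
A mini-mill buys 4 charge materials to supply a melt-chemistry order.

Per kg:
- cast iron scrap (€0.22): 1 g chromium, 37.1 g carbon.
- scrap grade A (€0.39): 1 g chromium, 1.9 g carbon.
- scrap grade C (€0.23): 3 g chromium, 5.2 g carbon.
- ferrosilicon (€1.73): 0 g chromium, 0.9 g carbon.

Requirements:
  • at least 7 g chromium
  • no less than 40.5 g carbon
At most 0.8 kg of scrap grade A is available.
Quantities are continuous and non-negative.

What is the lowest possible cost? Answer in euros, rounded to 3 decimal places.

Let x1 = kg of cast iron scrap, x2 = kg of scrap grade A, x3 = kg of scrap grade C, x4 = kg of ferrosilicon.
Minimize 0.22x1 + 0.39x2 + 0.23x3 + 1.73x4 subject to:
  1x1 + 1x2 + 3x3 ≥ 7   (chromium)
  37.1x1 + 1.9x2 + 5.2x3 + 0.9x4 ≥ 40.5   (carbon)
  x2 ≤ 0.8
  x1, x2, x3, x4 ≥ 0.
The optimal basis is {cast iron scrap, scrap grade C}; scrap grade A, ferrosilicon drop out. The chromium and carbon requirements are met with equality.
So cast iron scrap = 0.8021 kg, scrap grade C = 2.066 kg.
Hence cost = 0.22·0.8021 + 0.23·2.066 = €0.65164.

€0.652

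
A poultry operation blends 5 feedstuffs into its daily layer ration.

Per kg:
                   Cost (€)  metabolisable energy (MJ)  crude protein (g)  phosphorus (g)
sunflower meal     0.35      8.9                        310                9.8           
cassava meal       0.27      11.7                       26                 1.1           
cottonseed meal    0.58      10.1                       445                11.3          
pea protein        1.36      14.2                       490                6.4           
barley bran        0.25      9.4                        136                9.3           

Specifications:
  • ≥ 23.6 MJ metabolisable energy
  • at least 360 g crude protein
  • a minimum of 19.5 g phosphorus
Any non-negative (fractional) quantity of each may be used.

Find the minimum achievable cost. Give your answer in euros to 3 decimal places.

Set it up as a linear program. Let x1 = kg of sunflower meal, x2 = kg of cassava meal, x3 = kg of cottonseed meal, x4 = kg of pea protein, x5 = kg of barley bran.
Minimize 0.35x1 + 0.27x2 + 0.58x3 + 1.36x4 + 0.25x5 with:
  8.9x1 + 11.7x2 + 10.1x3 + 14.2x4 + 9.4x5 ≥ 23.6   (metabolisable energy)
  310x1 + 26x2 + 445x3 + 490x4 + 136x5 ≥ 360   (crude protein)
  9.8x1 + 1.1x2 + 11.3x3 + 6.4x4 + 9.3x5 ≥ 19.5   (phosphorus)
  x1, x2, x3, x4, x5 ≥ 0.
The minimum-cost mix takes nothing from cassava meal, cottonseed meal, pea protein — only sunflower meal, barley bran. Binding constraints: metabolisable energy and crude protein.
Optimal quantities: sunflower meal = 0.1024 kg, barley bran = 2.414 kg.
Cost = 0.35·0.1024 + 0.25·2.414 = 0.63934.

€0.639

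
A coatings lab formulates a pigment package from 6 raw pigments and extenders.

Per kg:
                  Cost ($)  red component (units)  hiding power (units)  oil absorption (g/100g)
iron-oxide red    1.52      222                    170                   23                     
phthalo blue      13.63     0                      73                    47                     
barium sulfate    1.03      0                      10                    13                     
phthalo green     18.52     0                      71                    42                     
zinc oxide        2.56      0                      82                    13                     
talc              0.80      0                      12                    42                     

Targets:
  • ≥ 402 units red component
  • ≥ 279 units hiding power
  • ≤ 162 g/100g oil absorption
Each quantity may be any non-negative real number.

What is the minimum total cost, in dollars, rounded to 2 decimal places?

Let x1 = kg of iron-oxide red, x2 = kg of phthalo blue, x3 = kg of barium sulfate, x4 = kg of phthalo green, x5 = kg of zinc oxide, x6 = kg of talc.
Minimise 1.52x1 + 13.63x2 + 1.03x3 + 18.52x4 + 2.56x5 + 0.8x6 with:
  222x1 ≥ 402   (red component)
  170x1 + 73x2 + 10x3 + 71x4 + 82x5 + 12x6 ≥ 279   (hiding power)
  23x1 + 47x2 + 13x3 + 42x4 + 13x5 + 42x6 ≤ 162   (oil absorption)
  x1, x2, x3, x4, x5, x6 ≥ 0.
The minimum-cost mix takes nothing from phthalo blue, barium sulfate, phthalo green, zinc oxide, talc — only iron-oxide red. There the red component constraint is tight.
Solving gives x1 = 1.811.
Cost = 1.52·1.811 = 2.7527.

$2.75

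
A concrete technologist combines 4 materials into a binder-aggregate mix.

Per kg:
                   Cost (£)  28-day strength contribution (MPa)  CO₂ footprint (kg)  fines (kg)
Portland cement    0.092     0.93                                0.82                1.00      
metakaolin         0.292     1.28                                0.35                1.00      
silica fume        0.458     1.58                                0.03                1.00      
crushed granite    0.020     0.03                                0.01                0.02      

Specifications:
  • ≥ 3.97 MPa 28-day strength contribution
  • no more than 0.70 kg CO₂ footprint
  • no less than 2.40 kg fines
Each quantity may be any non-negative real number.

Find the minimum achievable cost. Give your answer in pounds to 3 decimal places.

This is a linear program. Let x1 = kg of Portland cement, x2 = kg of metakaolin, x3 = kg of silica fume, x4 = kg of crushed granite.
min 0.092x1 + 0.292x2 + 0.458x3 + 0.02x4 subject to:
  0.93x1 + 1.28x2 + 1.58x3 + 0.03x4 ≥ 3.97   (28-day strength contribution)
  0.82x1 + 0.35x2 + 0.03x3 + 0.01x4 ≤ 0.7   (CO₂ footprint)
  1x1 + 1x2 + 1x3 + 0.02x4 ≥ 2.4   (fines)
  x1, x2, x3, x4 ≥ 0.
The minimum-cost mix takes nothing from Portland cement, crushed granite — only metakaolin, silica fume. Binding constraints: 28-day strength contribution and CO₂ footprint.
So metakaolin = 1.918 kg, silica fume = 0.959 kg.
Cost = 0.292·1.918 + 0.458·0.959 = 0.99928.

£0.999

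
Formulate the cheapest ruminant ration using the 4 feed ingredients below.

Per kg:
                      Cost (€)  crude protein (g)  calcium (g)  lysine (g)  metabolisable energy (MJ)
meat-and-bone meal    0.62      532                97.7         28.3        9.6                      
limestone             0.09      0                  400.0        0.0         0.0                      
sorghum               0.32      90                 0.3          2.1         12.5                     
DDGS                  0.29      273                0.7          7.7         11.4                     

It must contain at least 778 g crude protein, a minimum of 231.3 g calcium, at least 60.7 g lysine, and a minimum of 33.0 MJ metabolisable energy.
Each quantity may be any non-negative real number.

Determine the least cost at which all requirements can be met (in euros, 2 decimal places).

Let x1 = kg of meat-and-bone meal, x2 = kg of limestone, x3 = kg of sorghum, x4 = kg of DDGS.
min 0.62x1 + 0.09x2 + 0.32x3 + 0.29x4 s.t.:
  532x1 + 90x3 + 273x4 ≥ 778   (crude protein)
  97.7x1 + 400x2 + 0.3x3 + 0.7x4 ≥ 231.3   (calcium)
  28.3x1 + 2.1x3 + 7.7x4 ≥ 60.7   (lysine)
  9.6x1 + 12.5x3 + 11.4x4 ≥ 33   (metabolisable energy)
  x1, x2, x3, x4 ≥ 0.
The cheapest feasible vertex uses only meat-and-bone meal, limestone, DDGS; sorghum is not used. There the calcium, lysine, metabolisable energy constraints are tight.
So meat-and-bone meal = 1.761 kg, limestone = 0.1457 kg, DDGS = 1.412 kg.
Total cost: 0.62·1.761 + 0.09·0.1457 + 0.29·1.412 = 1.5144.

€1.51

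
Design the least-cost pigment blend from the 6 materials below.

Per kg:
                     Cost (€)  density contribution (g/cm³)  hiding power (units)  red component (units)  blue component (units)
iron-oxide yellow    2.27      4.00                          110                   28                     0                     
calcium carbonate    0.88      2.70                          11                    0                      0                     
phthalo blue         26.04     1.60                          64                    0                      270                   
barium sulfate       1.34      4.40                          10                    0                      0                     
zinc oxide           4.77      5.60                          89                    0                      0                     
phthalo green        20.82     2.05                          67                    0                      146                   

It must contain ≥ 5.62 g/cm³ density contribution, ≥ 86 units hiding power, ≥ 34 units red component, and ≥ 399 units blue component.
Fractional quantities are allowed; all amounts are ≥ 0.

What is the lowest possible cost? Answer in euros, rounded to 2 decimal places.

€41.24

Set it up as a linear program. Let x1 = kg of iron-oxide yellow, x2 = kg of calcium carbonate, x3 = kg of phthalo blue, x4 = kg of barium sulfate, x5 = kg of zinc oxide, x6 = kg of phthalo green.
Minimise 2.27x1 + 0.88x2 + 26.04x3 + 1.34x4 + 4.77x5 + 20.82x6 subject to:
  4x1 + 2.7x2 + 1.6x3 + 4.4x4 + 5.6x5 + 2.05x6 ≥ 5.62   (density contribution)
  110x1 + 11x2 + 64x3 + 10x4 + 89x5 + 67x6 ≥ 86   (hiding power)
  28x1 ≥ 34   (red component)
  270x3 + 146x6 ≥ 399   (blue component)
  x1, x2, x3, x4, x5, x6 ≥ 0.
The cheapest feasible vertex uses only iron-oxide yellow, phthalo blue; calcium carbonate, barium sulfate, zinc oxide, phthalo green are not used. There the red component and blue component constraints are tight.
That vertex is x1 = 1.214, x3 = 1.478.
Cost = 2.27·1.214 + 26.04·1.478 = 41.2429.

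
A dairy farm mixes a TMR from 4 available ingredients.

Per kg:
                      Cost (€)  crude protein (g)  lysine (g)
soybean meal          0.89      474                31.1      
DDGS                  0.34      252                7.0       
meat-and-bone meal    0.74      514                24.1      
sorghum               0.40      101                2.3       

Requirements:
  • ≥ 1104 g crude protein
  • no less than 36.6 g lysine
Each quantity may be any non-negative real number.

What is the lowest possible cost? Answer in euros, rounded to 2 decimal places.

Treat it as an LP. Let x1 = kg of soybean meal, x2 = kg of DDGS, x3 = kg of meat-and-bone meal, x4 = kg of sorghum.
min 0.89x1 + 0.34x2 + 0.74x3 + 0.4x4 with:
  474x1 + 252x2 + 514x3 + 101x4 ≥ 1104   (crude protein)
  31.1x1 + 7x2 + 24.1x3 + 2.3x4 ≥ 36.6   (lysine)
  x1, x2, x3, x4 ≥ 0.
The optimal basis is {DDGS, meat-and-bone meal}; soybean meal, sorghum drop out. Binding constraints: crude protein and lysine.
So DDGS = 3.149 kg, meat-and-bone meal = 0.6041 kg.
Objective = 0.34·3.149 + 0.74·0.6041 = 1.5177.

€1.52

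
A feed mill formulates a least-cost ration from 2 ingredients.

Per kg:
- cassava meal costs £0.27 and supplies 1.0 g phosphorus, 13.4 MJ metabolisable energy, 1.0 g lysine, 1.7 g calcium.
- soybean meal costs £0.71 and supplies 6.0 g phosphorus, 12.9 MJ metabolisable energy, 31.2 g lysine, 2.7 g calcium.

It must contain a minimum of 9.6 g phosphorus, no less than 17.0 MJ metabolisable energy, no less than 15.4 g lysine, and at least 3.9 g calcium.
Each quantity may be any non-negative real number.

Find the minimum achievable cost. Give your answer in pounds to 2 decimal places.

Let x1 = kg of cassava meal, x2 = kg of soybean meal.
Minimise 0.27x1 + 0.71x2 s.t.:
  1x1 + 6x2 ≥ 9.6   (phosphorus)
  13.4x1 + 12.9x2 ≥ 17   (metabolisable energy)
  1x1 + 31.2x2 ≥ 15.4   (lysine)
  1.7x1 + 2.7x2 ≥ 3.9   (calcium)
  x1, x2 ≥ 0.
The cheapest feasible vertex uses only soybean meal; cassava meal is not used. The phosphorus requirement is met with equality.
So soybean meal = 1.6 kg.
Objective = 0.71·1.6 = 1.1360.

£1.14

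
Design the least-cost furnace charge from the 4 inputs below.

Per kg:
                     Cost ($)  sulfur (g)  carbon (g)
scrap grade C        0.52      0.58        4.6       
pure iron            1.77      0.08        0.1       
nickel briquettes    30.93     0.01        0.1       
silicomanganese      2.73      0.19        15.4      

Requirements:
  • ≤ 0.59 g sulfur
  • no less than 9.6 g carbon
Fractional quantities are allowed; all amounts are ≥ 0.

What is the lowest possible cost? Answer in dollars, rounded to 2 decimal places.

$1.44

This is a linear program. Let x1 = kg of scrap grade C, x2 = kg of pure iron, x3 = kg of nickel briquettes, x4 = kg of silicomanganese.
Minimize 0.52x1 + 1.77x2 + 30.93x3 + 2.73x4 s.t.:
  0.58x1 + 0.08x2 + 0.01x3 + 0.19x4 ≤ 0.59   (sulfur)
  4.6x1 + 0.1x2 + 0.1x3 + 15.4x4 ≥ 9.6   (carbon)
  x1, x2, x3, x4 ≥ 0.
At the optimum only scrap grade C, silicomanganese are positive (pure iron, nickel briquettes = 0). There the sulfur and carbon constraints are tight.
Solving gives x1 = 0.9012, x4 = 0.3542.
Hence cost = 0.52·0.9012 + 2.73·0.3542 = $1.4356.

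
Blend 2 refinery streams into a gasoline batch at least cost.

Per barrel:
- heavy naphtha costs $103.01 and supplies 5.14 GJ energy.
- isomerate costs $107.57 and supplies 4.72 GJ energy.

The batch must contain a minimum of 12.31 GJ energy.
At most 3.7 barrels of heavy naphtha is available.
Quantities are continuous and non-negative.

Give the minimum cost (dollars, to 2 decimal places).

Treat it as an LP. Let x1 = barrels of heavy naphtha, x2 = barrels of isomerate.
Minimize 103.01x1 + 107.57x2 s.t.:
  5.14x1 + 4.72x2 ≥ 12.31   (energy)
  x1 ≤ 3.7
  x1, x2 ≥ 0.
The cheapest feasible vertex uses only heavy naphtha; isomerate is not used. The energy requirement is met with equality.
That vertex is x1 = 2.3949.
Hence cost = 103.01·2.3949 = $246.6986.

$246.70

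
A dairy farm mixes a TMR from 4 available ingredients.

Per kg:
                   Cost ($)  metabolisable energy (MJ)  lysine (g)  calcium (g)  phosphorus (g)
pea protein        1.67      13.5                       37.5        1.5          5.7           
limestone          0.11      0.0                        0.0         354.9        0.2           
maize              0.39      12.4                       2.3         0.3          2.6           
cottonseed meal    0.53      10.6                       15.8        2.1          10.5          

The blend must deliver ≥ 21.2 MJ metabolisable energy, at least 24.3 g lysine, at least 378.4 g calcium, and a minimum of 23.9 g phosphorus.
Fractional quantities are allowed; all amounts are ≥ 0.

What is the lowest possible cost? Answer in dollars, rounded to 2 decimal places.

$1.31

Let x1 = kg of pea protein, x2 = kg of limestone, x3 = kg of maize, x4 = kg of cottonseed meal.
Minimize 1.67x1 + 0.11x2 + 0.39x3 + 0.53x4 s.t.:
  13.5x1 + 12.4x3 + 10.6x4 ≥ 21.2   (metabolisable energy)
  37.5x1 + 2.3x3 + 15.8x4 ≥ 24.3   (lysine)
  1.5x1 + 354.9x2 + 0.3x3 + 2.1x4 ≥ 378.4   (calcium)
  5.7x1 + 0.2x2 + 2.6x3 + 10.5x4 ≥ 23.9   (phosphorus)
  x1, x2, x3, x4 ≥ 0.
At the optimum only limestone, cottonseed meal are positive (pea protein, maize = 0). Binding constraints: calcium and phosphorus.
Solving gives x2 = 1.053, x4 = 2.256.
Cost = 0.11·1.053 + 0.53·2.256 = 1.3115.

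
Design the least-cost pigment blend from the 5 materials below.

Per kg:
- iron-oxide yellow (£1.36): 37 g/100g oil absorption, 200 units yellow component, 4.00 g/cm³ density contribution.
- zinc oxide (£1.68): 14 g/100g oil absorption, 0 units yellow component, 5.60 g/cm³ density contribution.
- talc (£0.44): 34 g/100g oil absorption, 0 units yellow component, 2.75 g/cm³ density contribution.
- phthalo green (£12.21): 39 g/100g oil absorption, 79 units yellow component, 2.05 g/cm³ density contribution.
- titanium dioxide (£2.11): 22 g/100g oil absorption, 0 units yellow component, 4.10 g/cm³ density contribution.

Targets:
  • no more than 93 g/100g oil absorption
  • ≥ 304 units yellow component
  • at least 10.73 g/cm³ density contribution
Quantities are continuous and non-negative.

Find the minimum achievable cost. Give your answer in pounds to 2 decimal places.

Set it up as a linear program. Let x1 = kg of iron-oxide yellow, x2 = kg of zinc oxide, x3 = kg of talc, x4 = kg of phthalo green, x5 = kg of titanium dioxide.
min 1.36x1 + 1.68x2 + 0.44x3 + 12.21x4 + 2.11x5 with:
  37x1 + 14x2 + 34x3 + 39x4 + 22x5 ≤ 93   (oil absorption)
  200x1 + 79x4 ≥ 304   (yellow component)
  4x1 + 5.6x2 + 2.75x3 + 2.05x4 + 4.1x5 ≥ 10.73   (density contribution)
  x1, x2, x3, x4, x5 ≥ 0.
The optimal basis is {iron-oxide yellow, zinc oxide, talc}; phthalo green, titanium dioxide drop out. The oil absorption, yellow component, density contribution requirements are met with equality.
Solving gives x1 = 1.52, x2 = 0.3753, x3 = 0.9266.
Hence cost = 1.36·1.52 + 1.68·0.3753 + 0.44·0.9266 = £3.1054.

£3.11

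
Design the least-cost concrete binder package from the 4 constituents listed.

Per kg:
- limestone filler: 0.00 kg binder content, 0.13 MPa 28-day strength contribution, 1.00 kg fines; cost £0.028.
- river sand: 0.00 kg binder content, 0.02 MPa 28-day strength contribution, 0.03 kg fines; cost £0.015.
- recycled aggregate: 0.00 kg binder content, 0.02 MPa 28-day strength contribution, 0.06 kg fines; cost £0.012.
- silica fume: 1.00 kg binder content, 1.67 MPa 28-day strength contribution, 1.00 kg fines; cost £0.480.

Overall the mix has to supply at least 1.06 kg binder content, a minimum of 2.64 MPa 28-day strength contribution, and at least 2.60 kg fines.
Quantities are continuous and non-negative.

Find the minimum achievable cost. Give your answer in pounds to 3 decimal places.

Set it up as a linear program. Let x1 = kg of limestone filler, x2 = kg of river sand, x3 = kg of recycled aggregate, x4 = kg of silica fume.
Minimise 0.028x1 + 0.015x2 + 0.012x3 + 0.48x4 with:
  1x4 ≥ 1.06   (binder content)
  0.13x1 + 0.02x2 + 0.02x3 + 1.67x4 ≥ 2.64   (28-day strength contribution)
  1x1 + 0.03x2 + 0.06x3 + 1x4 ≥ 2.6   (fines)
  x1, x2, x3, x4 ≥ 0.
The optimal basis is {limestone filler, silica fume}; river sand, recycled aggregate drop out. The binder content and 28-day strength contribution requirements are met with equality.
That vertex is x1 = 6.691, x4 = 1.06.
Cost = 0.028·6.691 + 0.48·1.06 = 0.69615.

£0.696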